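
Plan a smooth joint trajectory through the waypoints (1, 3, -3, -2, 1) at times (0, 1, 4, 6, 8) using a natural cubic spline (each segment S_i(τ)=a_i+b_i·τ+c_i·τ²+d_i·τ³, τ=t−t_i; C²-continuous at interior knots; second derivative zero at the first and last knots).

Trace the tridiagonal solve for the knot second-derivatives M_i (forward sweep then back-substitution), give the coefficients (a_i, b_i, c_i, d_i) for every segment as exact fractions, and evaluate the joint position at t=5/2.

  seg 0: a=1 b=715/268 c=0 d=-179/268
  seg 1: a=3 b=89/134 c=-537/268 d=299/804
  seg 2: a=-3 b=-353/268 c=90/67 d=-233/1072
  seg 3: a=-2 b=97/67 c=21/536 d=-7/1072
S(5/2) = 1593/2144

Δ: Δ0=2, Δ1=-2, Δ2=1/2, Δ3=3/2
row 1: diag=8, rhs=-24; c'=3/8, d'=-3
row 2: denom=10−3·3/8=71/8; d'=(15−3·-3)/(71/8)=192/71
row 3: denom=8−2·16/71=536/71; d'=(6−2·192/71)/(536/71)=21/268
back: M3=21/268
back: M2=192/71−16/71·21/268=180/67
back: M1=-3−3/8·180/67=-537/134
M: M0=0, M1=-537/134, M2=180/67, M3=21/268, M4=0
seg 0: a=1, c=M0/2=0, d=(M1−M0)/(6·1)=-179/268, b=Δ0−h0·(2M0+M1)/6=715/268
seg 1: a=3, c=M1/2=-537/268, d=(M2−M1)/(6·3)=299/804, b=Δ1−h1·(2M1+M2)/6=89/134
seg 2: a=-3, c=M2/2=90/67, d=(M3−M2)/(6·2)=-233/1072, b=Δ2−h2·(2M2+M3)/6=-353/268
seg 3: a=-2, c=M3/2=21/536, d=(M4−M3)/(6·2)=-7/1072, b=Δ3−h3·(2M3+M4)/6=97/67
t_q=5/2 → seg 1, τ=3/2; S=3+89/134·τ+-537/268·τ²+299/804·τ³=1593/2144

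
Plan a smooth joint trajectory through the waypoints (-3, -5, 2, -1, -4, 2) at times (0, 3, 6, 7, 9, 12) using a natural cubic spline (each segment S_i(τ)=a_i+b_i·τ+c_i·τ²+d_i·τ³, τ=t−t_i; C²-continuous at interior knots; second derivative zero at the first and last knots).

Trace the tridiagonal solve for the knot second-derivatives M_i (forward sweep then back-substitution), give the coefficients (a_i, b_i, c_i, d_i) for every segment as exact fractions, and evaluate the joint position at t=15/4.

  seg 0: a=-3 b=-1645/792 c=0 d=1117/7128
  seg 1: a=-5 b=853/396 c=1117/792 d=-3209/7128
  seg 2: a=2 b=-1219/792 c=-523/198 d=85/72
  seg 3: a=-1 b=-433/132 c=713/792 d=-1/198
  seg 4: a=-4 b=103/396 c=689/792 d=-689/7128
S(15/4) = -15663/5632

Δ: Δ0=-2/3, Δ1=7/3, Δ2=-3, Δ3=-3/2, Δ4=2
row 1: diag=12, rhs=18; c'=1/4, d'=3/2
row 2: denom=8−3·1/4=29/4; d'=(-32−3·3/2)/(29/4)=-146/29
row 3: denom=6−1·4/29=170/29; d'=(9−1·-146/29)/(170/29)=407/170
row 4: denom=10−2·29/85=792/85; d'=(21−2·407/170)/(792/85)=689/396
back: M4=689/396
back: M3=407/170−29/85·689/396=713/396
back: M2=-146/29−4/29·713/396=-523/99
back: M1=3/2−1/4·-523/99=1117/396
M: M0=0, M1=1117/396, M2=-523/99, M3=713/396, M4=689/396, M5=0
seg 0: a=-3, c=M0/2=0, d=(M1−M0)/(6·3)=1117/7128, b=Δ0−h0·(2M0+M1)/6=-1645/792
seg 1: a=-5, c=M1/2=1117/792, d=(M2−M1)/(6·3)=-3209/7128, b=Δ1−h1·(2M1+M2)/6=853/396
seg 2: a=2, c=M2/2=-523/198, d=(M3−M2)/(6·1)=85/72, b=Δ2−h2·(2M2+M3)/6=-1219/792
seg 3: a=-1, c=M3/2=713/792, d=(M4−M3)/(6·2)=-1/198, b=Δ3−h3·(2M3+M4)/6=-433/132
seg 4: a=-4, c=M4/2=689/792, d=(M5−M4)/(6·3)=-689/7128, b=Δ4−h4·(2M4+M5)/6=103/396
t_q=15/4 → seg 1, τ=3/4; S=-5+853/396·τ+1117/792·τ²+-3209/7128·τ³=-15663/5632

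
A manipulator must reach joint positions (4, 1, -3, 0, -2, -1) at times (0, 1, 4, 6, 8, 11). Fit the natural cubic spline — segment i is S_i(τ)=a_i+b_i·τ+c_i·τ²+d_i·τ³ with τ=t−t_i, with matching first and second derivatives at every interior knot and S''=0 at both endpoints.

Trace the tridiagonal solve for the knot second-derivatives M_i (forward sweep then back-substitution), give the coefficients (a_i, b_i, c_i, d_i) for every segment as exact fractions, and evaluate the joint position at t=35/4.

Δ: Δ0=-3, Δ1=-4/3, Δ2=3/2, Δ3=-1, Δ4=1/3
row 1: diag=8, rhs=10; c'=3/8, d'=5/4
row 2: denom=10−3·3/8=71/8; d'=(17−3·5/4)/(71/8)=106/71
row 3: denom=8−2·16/71=536/71; d'=(-15−2·106/71)/(536/71)=-1277/536
row 4: denom=10−2·71/268=1269/134; d'=(8−2·-1277/536)/(1269/134)=3421/2538
back: M4=3421/2538
back: M3=-1277/536−71/268·3421/2538=-6953/2538
back: M2=106/71−16/71·-6953/2538=2678/1269
back: M1=5/4−3/8·2678/1269=194/423
M: M0=0, M1=194/423, M2=2678/1269, M3=-6953/2538, M4=3421/2538, M5=0
seg 0: a=4, c=M0/2=0, d=(M1−M0)/(6·1)=97/1269, b=Δ0−h0·(2M0+M1)/6=-3904/1269
seg 1: a=1, c=M1/2=97/423, d=(M2−M1)/(6·3)=1048/11421, b=Δ1−h1·(2M1+M2)/6=-3613/1269
seg 2: a=-3, c=M2/2=1339/1269, d=(M3−M2)/(6·2)=-4103/10152, b=Δ2−h2·(2M2+M3)/6=1277/1269
seg 3: a=0, c=M3/2=-6953/5076, d=(M4−M3)/(6·2)=1729/5076, b=Δ3−h3·(2M3+M4)/6=319/846
seg 4: a=-2, c=M4/2=3421/5076, d=(M5−M4)/(6·3)=-3421/45684, b=Δ4−h4·(2M4+M5)/6=-2575/2538
t_q=35/4 → seg 4, τ=3/4; S=-2+-2575/2538·τ+3421/5076·τ²+-3421/45684·τ³=-87115/36096

  seg 0: a=4 b=-3904/1269 c=0 d=97/1269
  seg 1: a=1 b=-3613/1269 c=97/423 d=1048/11421
  seg 2: a=-3 b=1277/1269 c=1339/1269 d=-4103/10152
  seg 3: a=0 b=319/846 c=-6953/5076 d=1729/5076
  seg 4: a=-2 b=-2575/2538 c=3421/5076 d=-3421/45684
S(35/4) = -87115/36096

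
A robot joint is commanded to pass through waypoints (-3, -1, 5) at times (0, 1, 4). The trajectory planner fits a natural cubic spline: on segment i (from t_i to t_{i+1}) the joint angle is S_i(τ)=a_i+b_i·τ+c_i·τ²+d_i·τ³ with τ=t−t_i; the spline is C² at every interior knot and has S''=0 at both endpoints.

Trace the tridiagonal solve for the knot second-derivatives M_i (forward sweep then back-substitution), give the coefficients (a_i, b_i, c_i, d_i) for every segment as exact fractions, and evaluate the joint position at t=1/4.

  seg 0: a=-3 b=2 c=0 d=0
  seg 1: a=-1 b=2 c=0 d=0
S(1/4) = -5/2

Δ: Δ0=2, Δ1=2
row 1: diag=8, rhs=0; c'=3/8, d'=0
back: M1=0
M: M0=0, M1=0, M2=0
seg 0: a=-3, c=M0/2=0, d=(M1−M0)/(6·1)=0, b=Δ0−h0·(2M0+M1)/6=2
seg 1: a=-1, c=M1/2=0, d=(M2−M1)/(6·3)=0, b=Δ1−h1·(2M1+M2)/6=2
t_q=1/4 → seg 0, τ=1/4; S=-3+2·τ+0·τ²+0·τ³=-5/2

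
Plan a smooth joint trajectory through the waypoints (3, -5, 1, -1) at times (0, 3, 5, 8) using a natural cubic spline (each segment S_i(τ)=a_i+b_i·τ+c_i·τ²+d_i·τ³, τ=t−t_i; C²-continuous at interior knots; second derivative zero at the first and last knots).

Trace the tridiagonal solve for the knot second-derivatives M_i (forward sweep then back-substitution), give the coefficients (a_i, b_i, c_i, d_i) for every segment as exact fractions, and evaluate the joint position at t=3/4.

  seg 0: a=3 b=-14/3 c=0 d=2/9
  seg 1: a=-5 b=4/3 c=2 d=-7/12
  seg 2: a=1 b=7/3 c=-3/2 d=1/6
S(3/4) = -13/32

Δ: Δ0=-8/3, Δ1=3, Δ2=-2/3
row 1: diag=10, rhs=34; c'=1/5, d'=17/5
row 2: denom=10−2·1/5=48/5; d'=(-22−2·17/5)/(48/5)=-3
back: M2=-3
back: M1=17/5−1/5·-3=4
M: M0=0, M1=4, M2=-3, M3=0
seg 0: a=3, c=M0/2=0, d=(M1−M0)/(6·3)=2/9, b=Δ0−h0·(2M0+M1)/6=-14/3
seg 1: a=-5, c=M1/2=2, d=(M2−M1)/(6·2)=-7/12, b=Δ1−h1·(2M1+M2)/6=4/3
seg 2: a=1, c=M2/2=-3/2, d=(M3−M2)/(6·3)=1/6, b=Δ2−h2·(2M2+M3)/6=7/3
t_q=3/4 → seg 0, τ=3/4; S=3+-14/3·τ+0·τ²+2/9·τ³=-13/32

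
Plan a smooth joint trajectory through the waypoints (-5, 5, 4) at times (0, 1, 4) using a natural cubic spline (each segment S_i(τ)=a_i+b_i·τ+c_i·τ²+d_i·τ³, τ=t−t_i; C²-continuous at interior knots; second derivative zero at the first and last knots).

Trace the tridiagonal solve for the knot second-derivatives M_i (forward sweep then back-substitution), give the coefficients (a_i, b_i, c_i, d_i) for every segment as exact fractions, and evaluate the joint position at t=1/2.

  seg 0: a=-5 b=271/24 c=0 d=-31/24
  seg 1: a=5 b=89/12 c=-31/8 d=31/72
S(1/2) = 31/64

Δ: Δ0=10, Δ1=-1/3
row 1: diag=8, rhs=-62; c'=3/8, d'=-31/4
back: M1=-31/4
M: M0=0, M1=-31/4, M2=0
seg 0: a=-5, c=M0/2=0, d=(M1−M0)/(6·1)=-31/24, b=Δ0−h0·(2M0+M1)/6=271/24
seg 1: a=5, c=M1/2=-31/8, d=(M2−M1)/(6·3)=31/72, b=Δ1−h1·(2M1+M2)/6=89/12
t_q=1/2 → seg 0, τ=1/2; S=-5+271/24·τ+0·τ²+-31/24·τ³=31/64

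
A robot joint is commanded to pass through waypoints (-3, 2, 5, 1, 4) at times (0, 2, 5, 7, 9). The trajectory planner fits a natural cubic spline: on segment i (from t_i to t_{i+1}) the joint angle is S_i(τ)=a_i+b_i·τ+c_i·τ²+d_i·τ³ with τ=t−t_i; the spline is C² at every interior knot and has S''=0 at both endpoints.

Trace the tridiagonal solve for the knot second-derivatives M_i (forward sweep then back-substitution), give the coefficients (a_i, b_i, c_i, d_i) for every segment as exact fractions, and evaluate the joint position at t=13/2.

  seg 0: a=-3 b=881/344 c=0 d=-21/1376
  seg 1: a=2 b=409/172 c=-63/688 d=-253/2064
  seg 2: a=5 b=-1019/688 c=-411/344 d=1287/2752
  seg 3: a=1 b=-223/344 c=2217/1376 d=-739/2752
S(13/2) = 36733/22016

Δ: Δ0=5/2, Δ1=1, Δ2=-2, Δ3=3/2
row 1: diag=10, rhs=-9; c'=3/10, d'=-9/10
row 2: denom=10−3·3/10=91/10; d'=(-18−3·-9/10)/(91/10)=-153/91
row 3: denom=8−2·20/91=688/91; d'=(21−2·-153/91)/(688/91)=2217/688
back: M3=2217/688
back: M2=-153/91−20/91·2217/688=-411/172
back: M1=-9/10−3/10·-411/172=-63/344
M: M0=0, M1=-63/344, M2=-411/172, M3=2217/688, M4=0
seg 0: a=-3, c=M0/2=0, d=(M1−M0)/(6·2)=-21/1376, b=Δ0−h0·(2M0+M1)/6=881/344
seg 1: a=2, c=M1/2=-63/688, d=(M2−M1)/(6·3)=-253/2064, b=Δ1−h1·(2M1+M2)/6=409/172
seg 2: a=5, c=M2/2=-411/344, d=(M3−M2)/(6·2)=1287/2752, b=Δ2−h2·(2M2+M3)/6=-1019/688
seg 3: a=1, c=M3/2=2217/1376, d=(M4−M3)/(6·2)=-739/2752, b=Δ3−h3·(2M3+M4)/6=-223/344
t_q=13/2 → seg 2, τ=3/2; S=5+-1019/688·τ+-411/344·τ²+1287/2752·τ³=36733/22016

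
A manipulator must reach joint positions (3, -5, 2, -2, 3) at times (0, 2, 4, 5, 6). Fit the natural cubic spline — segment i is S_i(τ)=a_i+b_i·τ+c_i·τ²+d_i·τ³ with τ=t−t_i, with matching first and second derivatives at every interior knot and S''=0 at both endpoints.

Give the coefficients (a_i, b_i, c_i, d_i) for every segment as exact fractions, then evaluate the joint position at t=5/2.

  seg 0: a=3 b=-391/56 c=0 d=167/224
  seg 1: a=-5 b=55/28 c=501/112 d=-415/224
  seg 2: a=2 b=-19/8 c=-93/14 d=281/56
  seg 3: a=-2 b=-17/28 c=471/56 d=-157/56
S(5/2) = -5611/1792

Δ: Δ0=-4, Δ1=7/2, Δ2=-4, Δ3=5
row 1: diag=8, rhs=45; c'=1/4, d'=45/8
row 2: denom=6−2·1/4=11/2; d'=(-45−2·45/8)/(11/2)=-225/22
row 3: denom=4−1·2/11=42/11; d'=(54−1·-225/22)/(42/11)=471/28
back: M3=471/28
back: M2=-225/22−2/11·471/28=-93/7
back: M1=45/8−1/4·-93/7=501/56
M: M0=0, M1=501/56, M2=-93/7, M3=471/28, M4=0
seg 0: a=3, c=M0/2=0, d=(M1−M0)/(6·2)=167/224, b=Δ0−h0·(2M0+M1)/6=-391/56
seg 1: a=-5, c=M1/2=501/112, d=(M2−M1)/(6·2)=-415/224, b=Δ1−h1·(2M1+M2)/6=55/28
seg 2: a=2, c=M2/2=-93/14, d=(M3−M2)/(6·1)=281/56, b=Δ2−h2·(2M2+M3)/6=-19/8
seg 3: a=-2, c=M3/2=471/56, d=(M4−M3)/(6·1)=-157/56, b=Δ3−h3·(2M3+M4)/6=-17/28
t_q=5/2 → seg 1, τ=1/2; S=-5+55/28·τ+501/112·τ²+-415/224·τ³=-5611/1792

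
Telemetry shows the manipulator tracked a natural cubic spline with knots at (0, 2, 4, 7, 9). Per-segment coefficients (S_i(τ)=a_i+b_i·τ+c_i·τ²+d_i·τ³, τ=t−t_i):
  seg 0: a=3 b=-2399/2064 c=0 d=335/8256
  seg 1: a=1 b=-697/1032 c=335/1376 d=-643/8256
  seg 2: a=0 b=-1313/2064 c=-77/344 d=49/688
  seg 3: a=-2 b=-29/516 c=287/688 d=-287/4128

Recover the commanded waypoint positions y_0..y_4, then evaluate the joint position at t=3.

y_0=3 y_1=1 y_2=0 y_3=-2 y_4=-1
S(3) = 1349/2752

y_0 = S_0(0) = a_0 = 3
y_1 = S_1(0) = a_1 = 1
y_2 = S_2(0) = a_2 = 0
y_3 = S_3(0) = a_3 = -2
y_4 = S_3(2) = -1
t_q=3 is in segment 1 (τ=1); S_1(τ)=1349/2752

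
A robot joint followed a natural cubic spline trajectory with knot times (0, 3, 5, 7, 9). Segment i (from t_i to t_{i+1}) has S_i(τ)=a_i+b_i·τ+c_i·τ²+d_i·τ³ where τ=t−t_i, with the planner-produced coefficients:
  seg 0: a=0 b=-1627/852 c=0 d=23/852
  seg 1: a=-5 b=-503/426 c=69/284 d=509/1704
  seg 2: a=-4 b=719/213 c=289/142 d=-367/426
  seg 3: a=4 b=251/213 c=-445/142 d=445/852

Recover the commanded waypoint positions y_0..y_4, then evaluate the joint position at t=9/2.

y_0 = S_0(0) = a_0 = 0
y_1 = S_1(0) = a_1 = -5
y_2 = S_2(0) = a_2 = -4
y_3 = S_3(0) = a_3 = 4
y_4 = S_3(2) = -2
t_q=9/2 is in segment 1 (τ=3/2); S_1(τ)=-23703/4544

y_0=0 y_1=-5 y_2=-4 y_3=4 y_4=-2
S(9/2) = -23703/4544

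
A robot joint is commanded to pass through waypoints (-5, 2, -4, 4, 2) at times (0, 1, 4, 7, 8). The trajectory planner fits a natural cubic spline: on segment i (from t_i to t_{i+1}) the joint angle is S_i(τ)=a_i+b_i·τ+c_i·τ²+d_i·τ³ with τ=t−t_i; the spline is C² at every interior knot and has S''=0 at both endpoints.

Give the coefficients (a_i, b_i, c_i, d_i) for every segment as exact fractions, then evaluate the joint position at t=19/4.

Δ: Δ0=7, Δ1=-2, Δ2=8/3, Δ3=-2
row 1: diag=8, rhs=-54; c'=3/8, d'=-27/4
row 2: denom=12−3·3/8=87/8; d'=(28−3·-27/4)/(87/8)=386/87
row 3: denom=8−3·8/29=208/29; d'=(-28−3·386/87)/(208/29)=-599/104
back: M3=-599/104
back: M2=386/87−8/29·-599/104=235/39
back: M1=-27/4−3/8·235/39=-937/104
M: M0=0, M1=-937/104, M2=235/39, M3=-599/104, M4=0
seg 0: a=-5, c=M0/2=0, d=(M1−M0)/(6·1)=-937/624, b=Δ0−h0·(2M0+M1)/6=5305/624
seg 1: a=2, c=M1/2=-937/208, d=(M2−M1)/(6·3)=4691/5616, b=Δ1−h1·(2M1+M2)/6=1247/312
seg 2: a=-4, c=M2/2=235/78, d=(M3−M2)/(6·3)=-3677/5616, b=Δ2−h2·(2M2+M3)/6=-23/48
seg 3: a=4, c=M3/2=-599/208, d=(M4−M3)/(6·1)=599/624, b=Δ3−h3·(2M3+M4)/6=-25/312
t_q=19/4 → seg 2, τ=3/4; S=-4+-23/48·τ+235/78·τ²+-3677/5616·τ³=-39149/13312

  seg 0: a=-5 b=5305/624 c=0 d=-937/624
  seg 1: a=2 b=1247/312 c=-937/208 d=4691/5616
  seg 2: a=-4 b=-23/48 c=235/78 d=-3677/5616
  seg 3: a=4 b=-25/312 c=-599/208 d=599/624
S(19/4) = -39149/13312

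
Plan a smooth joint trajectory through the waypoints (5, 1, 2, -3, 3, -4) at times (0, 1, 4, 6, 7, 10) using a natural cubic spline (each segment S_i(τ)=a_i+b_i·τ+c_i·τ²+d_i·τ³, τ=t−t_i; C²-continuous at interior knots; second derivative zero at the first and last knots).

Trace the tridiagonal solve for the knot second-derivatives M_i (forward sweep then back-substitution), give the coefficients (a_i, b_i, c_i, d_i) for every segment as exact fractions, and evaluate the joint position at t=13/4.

  seg 0: a=5 b=-10053/2054 c=0 d=1837/2054
  seg 1: a=1 b=-2271/1027 c=5511/2054 d=-33919/55458
  seg 2: a=2 b=-415/158 c=-8693/3081 d=4444/3081
  seg 3: a=-3 b=20927/6162 c=17971/3081 d=-19897/6162
  seg 4: a=3 b=5520/1027 c=-23749/6162 d=23749/55458
S(13/4) = 347159/131456

Δ: Δ0=-4, Δ1=1/3, Δ2=-5/2, Δ3=6, Δ4=-7/3
row 1: diag=8, rhs=26; c'=3/8, d'=13/4
row 2: denom=10−3·3/8=71/8; d'=(-17−3·13/4)/(71/8)=-214/71
row 3: denom=6−2·16/71=394/71; d'=(51−2·-214/71)/(394/71)=4049/394
row 4: denom=8−1·71/394=3081/394; d'=(-50−1·4049/394)/(3081/394)=-23749/3081
back: M4=-23749/3081
back: M3=4049/394−71/394·-23749/3081=35942/3081
back: M2=-214/71−16/71·35942/3081=-17386/3081
back: M1=13/4−3/8·-17386/3081=5511/1027
M: M0=0, M1=5511/1027, M2=-17386/3081, M3=35942/3081, M4=-23749/3081, M5=0
seg 0: a=5, c=M0/2=0, d=(M1−M0)/(6·1)=1837/2054, b=Δ0−h0·(2M0+M1)/6=-10053/2054
seg 1: a=1, c=M1/2=5511/2054, d=(M2−M1)/(6·3)=-33919/55458, b=Δ1−h1·(2M1+M2)/6=-2271/1027
seg 2: a=2, c=M2/2=-8693/3081, d=(M3−M2)/(6·2)=4444/3081, b=Δ2−h2·(2M2+M3)/6=-415/158
seg 3: a=-3, c=M3/2=17971/3081, d=(M4−M3)/(6·1)=-19897/6162, b=Δ3−h3·(2M3+M4)/6=20927/6162
seg 4: a=3, c=M4/2=-23749/6162, d=(M5−M4)/(6·3)=23749/55458, b=Δ4−h4·(2M4+M5)/6=5520/1027
t_q=13/4 → seg 1, τ=9/4; S=1+-2271/1027·τ+5511/2054·τ²+-33919/55458·τ³=347159/131456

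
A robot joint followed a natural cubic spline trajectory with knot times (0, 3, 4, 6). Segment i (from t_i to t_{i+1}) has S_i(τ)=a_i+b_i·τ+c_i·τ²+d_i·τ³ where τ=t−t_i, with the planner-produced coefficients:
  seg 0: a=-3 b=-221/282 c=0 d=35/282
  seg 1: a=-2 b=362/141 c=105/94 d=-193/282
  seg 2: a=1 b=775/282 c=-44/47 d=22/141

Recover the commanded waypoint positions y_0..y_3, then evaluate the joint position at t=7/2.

y_0=-3 y_1=-2 y_2=1 y_3=4
S(7/2) = -393/752

y_0 = S_0(0) = a_0 = -3
y_1 = S_1(0) = a_1 = -2
y_2 = S_2(0) = a_2 = 1
y_3 = S_2(2) = 4
t_q=7/2 is in segment 1 (τ=1/2); S_1(τ)=-393/752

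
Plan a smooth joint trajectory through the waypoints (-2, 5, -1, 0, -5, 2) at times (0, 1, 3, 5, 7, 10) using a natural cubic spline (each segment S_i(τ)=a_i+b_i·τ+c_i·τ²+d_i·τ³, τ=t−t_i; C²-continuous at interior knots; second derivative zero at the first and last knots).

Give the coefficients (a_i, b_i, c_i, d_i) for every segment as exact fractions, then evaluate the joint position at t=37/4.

Δ: Δ0=7, Δ1=-3, Δ2=1/2, Δ3=-5/2, Δ4=7/3
row 1: diag=6, rhs=-60; c'=1/3, d'=-10
row 2: denom=8−2·1/3=22/3; d'=(21−2·-10)/(22/3)=123/22
row 3: denom=8−2·3/11=82/11; d'=(-18−2·123/22)/(82/11)=-321/82
row 4: denom=10−2·11/41=388/41; d'=(29−2·-321/82)/(388/41)=755/194
back: M4=755/194
back: M3=-321/82−11/41·755/194=-481/97
back: M2=123/22−3/11·-481/97=1347/194
back: M1=-10−1/3·1347/194=-2389/194
M: M0=0, M1=-2389/194, M2=1347/194, M3=-481/97, M4=755/194, M5=0
seg 0: a=-2, c=M0/2=0, d=(M1−M0)/(6·1)=-2389/1164, b=Δ0−h0·(2M0+M1)/6=10537/1164
seg 1: a=5, c=M1/2=-2389/388, d=(M2−M1)/(6·2)=467/291, b=Δ1−h1·(2M1+M2)/6=1685/582
seg 2: a=-1, c=M2/2=1347/388, d=(M3−M2)/(6·2)=-2309/2328, b=Δ2−h2·(2M2+M3)/6=-1441/582
seg 3: a=0, c=M3/2=-481/194, d=(M4−M3)/(6·2)=1717/2328, b=Δ3−h3·(2M3+M4)/6=-143/291
seg 4: a=-5, c=M4/2=755/388, d=(M5−M4)/(6·3)=-755/3492, b=Δ4−h4·(2M4+M5)/6=-907/582
t_q=37/4 → seg 4, τ=9/4; S=-5+-907/582·τ+755/388·τ²+-755/3492·τ³=-27767/24832

  seg 0: a=-2 b=10537/1164 c=0 d=-2389/1164
  seg 1: a=5 b=1685/582 c=-2389/388 d=467/291
  seg 2: a=-1 b=-1441/582 c=1347/388 d=-2309/2328
  seg 3: a=0 b=-143/291 c=-481/194 d=1717/2328
  seg 4: a=-5 b=-907/582 c=755/388 d=-755/3492
S(37/4) = -27767/24832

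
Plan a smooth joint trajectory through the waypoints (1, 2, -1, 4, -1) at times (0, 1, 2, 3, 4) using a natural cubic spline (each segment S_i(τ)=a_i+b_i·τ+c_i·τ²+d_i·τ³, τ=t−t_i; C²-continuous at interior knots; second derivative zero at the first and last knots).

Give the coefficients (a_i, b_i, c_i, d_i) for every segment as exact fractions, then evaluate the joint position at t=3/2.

  seg 0: a=1 b=79/28 c=0 d=-51/28
  seg 1: a=2 b=-37/14 c=-153/28 d=143/28
  seg 2: a=-1 b=7/4 c=69/7 d=-185/28
  seg 3: a=4 b=23/14 c=-279/28 d=93/28
S(3/2) = -11/224

Δ: Δ0=1, Δ1=-3, Δ2=5, Δ3=-5
row 1: diag=4, rhs=-24; c'=1/4, d'=-6
row 2: denom=4−1·1/4=15/4; d'=(48−1·-6)/(15/4)=72/5
row 3: denom=4−1·4/15=56/15; d'=(-60−1·72/5)/(56/15)=-279/14
back: M3=-279/14
back: M2=72/5−4/15·-279/14=138/7
back: M1=-6−1/4·138/7=-153/14
M: M0=0, M1=-153/14, M2=138/7, M3=-279/14, M4=0
seg 0: a=1, c=M0/2=0, d=(M1−M0)/(6·1)=-51/28, b=Δ0−h0·(2M0+M1)/6=79/28
seg 1: a=2, c=M1/2=-153/28, d=(M2−M1)/(6·1)=143/28, b=Δ1−h1·(2M1+M2)/6=-37/14
seg 2: a=-1, c=M2/2=69/7, d=(M3−M2)/(6·1)=-185/28, b=Δ2−h2·(2M2+M3)/6=7/4
seg 3: a=4, c=M3/2=-279/28, d=(M4−M3)/(6·1)=93/28, b=Δ3−h3·(2M3+M4)/6=23/14
t_q=3/2 → seg 1, τ=1/2; S=2+-37/14·τ+-153/28·τ²+143/28·τ³=-11/224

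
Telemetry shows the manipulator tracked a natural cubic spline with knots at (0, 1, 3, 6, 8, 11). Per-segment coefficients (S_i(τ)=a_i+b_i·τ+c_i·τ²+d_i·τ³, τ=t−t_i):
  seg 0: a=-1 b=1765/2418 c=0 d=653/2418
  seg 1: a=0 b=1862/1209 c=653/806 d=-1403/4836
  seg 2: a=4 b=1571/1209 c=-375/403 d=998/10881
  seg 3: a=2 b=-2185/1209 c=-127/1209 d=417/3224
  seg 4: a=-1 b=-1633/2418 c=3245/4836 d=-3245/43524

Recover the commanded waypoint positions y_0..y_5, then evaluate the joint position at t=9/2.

y_0=-1 y_1=0 y_2=4 y_3=2 y_4=-1 y_5=1
S(9/2) = 3357/806

y_0 = S_0(0) = a_0 = -1
y_1 = S_1(0) = a_1 = 0
y_2 = S_2(0) = a_2 = 4
y_3 = S_3(0) = a_3 = 2
y_4 = S_4(0) = a_4 = -1
y_5 = S_4(3) = 1
t_q=9/2 is in segment 2 (τ=3/2); S_2(τ)=3357/806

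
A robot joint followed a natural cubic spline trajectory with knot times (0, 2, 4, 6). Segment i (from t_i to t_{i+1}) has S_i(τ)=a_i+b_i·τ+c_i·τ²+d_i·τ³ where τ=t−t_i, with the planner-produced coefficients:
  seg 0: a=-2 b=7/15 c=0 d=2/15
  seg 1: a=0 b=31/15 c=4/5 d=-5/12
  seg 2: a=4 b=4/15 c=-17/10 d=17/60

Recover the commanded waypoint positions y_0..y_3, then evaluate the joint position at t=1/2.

y_0=-2 y_1=0 y_2=4 y_3=0
S(1/2) = -7/4

y_0 = S_0(0) = a_0 = -2
y_1 = S_1(0) = a_1 = 0
y_2 = S_2(0) = a_2 = 4
y_3 = S_2(2) = 0
t_q=1/2 is in segment 0 (τ=1/2); S_0(τ)=-7/4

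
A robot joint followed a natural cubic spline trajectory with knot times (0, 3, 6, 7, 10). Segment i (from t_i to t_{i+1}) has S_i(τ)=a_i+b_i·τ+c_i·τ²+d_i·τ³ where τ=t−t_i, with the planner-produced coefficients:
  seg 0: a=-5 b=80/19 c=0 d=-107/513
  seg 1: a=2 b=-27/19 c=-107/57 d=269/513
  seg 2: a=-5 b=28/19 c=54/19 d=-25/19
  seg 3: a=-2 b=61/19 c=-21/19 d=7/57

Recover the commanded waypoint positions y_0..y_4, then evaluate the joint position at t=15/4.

y_0=-5 y_1=2 y_2=-5 y_3=-2 y_4=1
S(15/4) = 121/1216

y_0 = S_0(0) = a_0 = -5
y_1 = S_1(0) = a_1 = 2
y_2 = S_2(0) = a_2 = -5
y_3 = S_3(0) = a_3 = -2
y_4 = S_3(3) = 1
t_q=15/4 is in segment 1 (τ=3/4); S_1(τ)=121/1216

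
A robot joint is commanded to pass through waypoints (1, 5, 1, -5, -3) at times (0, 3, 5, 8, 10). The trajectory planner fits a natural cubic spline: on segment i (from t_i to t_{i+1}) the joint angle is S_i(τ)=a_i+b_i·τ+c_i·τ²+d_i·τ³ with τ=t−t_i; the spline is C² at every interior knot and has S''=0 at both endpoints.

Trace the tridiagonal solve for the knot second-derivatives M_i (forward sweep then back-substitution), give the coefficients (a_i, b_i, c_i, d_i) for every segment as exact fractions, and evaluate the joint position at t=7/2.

  seg 0: a=1 b=336/145 c=0 d=-428/3915
  seg 1: a=5 b=-92/145 c=-428/435 d=131/870
  seg 2: a=1 b=-1202/435 c=-7/87 d=437/3915
  seg 3: a=-5 b=-101/435 c=134/145 d=-67/435
S(7/2) = 10337/2320

Δ: Δ0=4/3, Δ1=-2, Δ2=-2, Δ3=1
row 1: diag=10, rhs=-20; c'=1/5, d'=-2
row 2: denom=10−2·1/5=48/5; d'=(0−2·-2)/(48/5)=5/12
row 3: denom=10−3·5/16=145/16; d'=(18−3·5/12)/(145/16)=268/145
back: M3=268/145
back: M2=5/12−5/16·268/145=-14/87
back: M1=-2−1/5·-14/87=-856/435
M: M0=0, M1=-856/435, M2=-14/87, M3=268/145, M4=0
seg 0: a=1, c=M0/2=0, d=(M1−M0)/(6·3)=-428/3915, b=Δ0−h0·(2M0+M1)/6=336/145
seg 1: a=5, c=M1/2=-428/435, d=(M2−M1)/(6·2)=131/870, b=Δ1−h1·(2M1+M2)/6=-92/145
seg 2: a=1, c=M2/2=-7/87, d=(M3−M2)/(6·3)=437/3915, b=Δ2−h2·(2M2+M3)/6=-1202/435
seg 3: a=-5, c=M3/2=134/145, d=(M4−M3)/(6·2)=-67/435, b=Δ3−h3·(2M3+M4)/6=-101/435
t_q=7/2 → seg 1, τ=1/2; S=5+-92/145·τ+-428/435·τ²+131/870·τ³=10337/2320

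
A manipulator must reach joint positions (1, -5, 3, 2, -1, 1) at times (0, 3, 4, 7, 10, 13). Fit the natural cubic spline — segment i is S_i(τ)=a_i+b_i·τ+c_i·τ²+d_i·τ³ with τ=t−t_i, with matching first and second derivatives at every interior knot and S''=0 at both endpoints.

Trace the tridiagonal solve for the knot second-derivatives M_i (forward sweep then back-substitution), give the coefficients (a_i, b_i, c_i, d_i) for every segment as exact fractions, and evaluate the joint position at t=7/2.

Δ: Δ0=-2, Δ1=8, Δ2=-1/3, Δ3=-1, Δ4=2/3
row 1: diag=8, rhs=60; c'=1/8, d'=15/2
row 2: denom=8−1·1/8=63/8; d'=(-50−1·15/2)/(63/8)=-460/63
row 3: denom=12−3·8/21=76/7; d'=(-4−3·-460/63)/(76/7)=94/57
row 4: denom=12−3·21/76=849/76; d'=(10−3·94/57)/(849/76)=128/283
back: M4=128/283
back: M3=94/57−21/76·128/283=1294/849
back: M2=-460/63−8/21·1294/849=-6692/849
back: M1=15/2−1/8·-6692/849=7204/849
M: M0=0, M1=7204/849, M2=-6692/849, M3=1294/849, M4=128/283, M5=0
seg 0: a=1, c=M0/2=0, d=(M1−M0)/(6·3)=3602/7641, b=Δ0−h0·(2M0+M1)/6=-5300/849
seg 1: a=-5, c=M1/2=3602/849, d=(M2−M1)/(6·1)=-772/283, b=Δ1−h1·(2M1+M2)/6=5506/849
seg 2: a=3, c=M2/2=-3346/849, d=(M3−M2)/(6·3)=1331/2547, b=Δ2−h2·(2M2+M3)/6=5762/849
seg 3: a=2, c=M3/2=647/849, d=(M4−M3)/(6·3)=-455/7641, b=Δ3−h3·(2M3+M4)/6=-2335/849
seg 4: a=-1, c=M4/2=64/283, d=(M5−M4)/(6·3)=-64/2547, b=Δ4−h4·(2M4+M5)/6=182/849
t_q=7/2 → seg 1, τ=1/2; S=-5+5506/849·τ+3602/849·τ²+-772/283·τ³=-881/849

  seg 0: a=1 b=-5300/849 c=0 d=3602/7641
  seg 1: a=-5 b=5506/849 c=3602/849 d=-772/283
  seg 2: a=3 b=5762/849 c=-3346/849 d=1331/2547
  seg 3: a=2 b=-2335/849 c=647/849 d=-455/7641
  seg 4: a=-1 b=182/849 c=64/283 d=-64/2547
S(7/2) = -881/849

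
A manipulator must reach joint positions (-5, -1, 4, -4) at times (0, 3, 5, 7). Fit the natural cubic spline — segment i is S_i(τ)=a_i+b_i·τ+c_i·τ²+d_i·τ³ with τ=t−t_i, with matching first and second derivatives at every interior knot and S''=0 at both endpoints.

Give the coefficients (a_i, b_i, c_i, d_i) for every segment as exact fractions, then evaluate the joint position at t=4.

Δ: Δ0=4/3, Δ1=5/2, Δ2=-4
row 1: diag=10, rhs=7; c'=1/5, d'=7/10
row 2: denom=8−2·1/5=38/5; d'=(-39−2·7/10)/(38/5)=-101/19
back: M2=-101/19
back: M1=7/10−1/5·-101/19=67/38
M: M0=0, M1=67/38, M2=-101/19, M3=0
seg 0: a=-5, c=M0/2=0, d=(M1−M0)/(6·3)=67/684, b=Δ0−h0·(2M0+M1)/6=103/228
seg 1: a=-1, c=M1/2=67/76, d=(M2−M1)/(6·2)=-269/456, b=Δ1−h1·(2M1+M2)/6=353/114
seg 2: a=4, c=M2/2=-101/38, d=(M3−M2)/(6·2)=101/228, b=Δ2−h2·(2M2+M3)/6=-26/57
t_q=4 → seg 1, τ=1; S=-1+353/114·τ+67/76·τ²+-269/456·τ³=363/152

  seg 0: a=-5 b=103/228 c=0 d=67/684
  seg 1: a=-1 b=353/114 c=67/76 d=-269/456
  seg 2: a=4 b=-26/57 c=-101/38 d=101/228
S(4) = 363/152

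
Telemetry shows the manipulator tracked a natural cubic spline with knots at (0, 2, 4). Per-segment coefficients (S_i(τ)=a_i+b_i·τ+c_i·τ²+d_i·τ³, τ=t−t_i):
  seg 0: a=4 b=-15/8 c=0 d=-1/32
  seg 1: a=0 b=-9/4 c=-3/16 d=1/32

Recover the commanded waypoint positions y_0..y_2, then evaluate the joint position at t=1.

y_0=4 y_1=0 y_2=-5
S(1) = 67/32

y_0 = S_0(0) = a_0 = 4
y_1 = S_1(0) = a_1 = 0
y_2 = S_1(2) = -5
t_q=1 is in segment 0 (τ=1); S_0(τ)=67/32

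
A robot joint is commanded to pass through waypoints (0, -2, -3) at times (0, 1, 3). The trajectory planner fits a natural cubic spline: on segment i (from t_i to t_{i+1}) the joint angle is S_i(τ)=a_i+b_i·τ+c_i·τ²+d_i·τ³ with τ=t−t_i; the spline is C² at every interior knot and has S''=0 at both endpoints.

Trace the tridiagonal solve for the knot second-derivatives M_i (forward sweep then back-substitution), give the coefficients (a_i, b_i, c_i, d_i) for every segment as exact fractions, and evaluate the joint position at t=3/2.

Δ: Δ0=-2, Δ1=-1/2
row 1: diag=6, rhs=9; c'=1/3, d'=3/2
back: M1=3/2
M: M0=0, M1=3/2, M2=0
seg 0: a=0, c=M0/2=0, d=(M1−M0)/(6·1)=1/4, b=Δ0−h0·(2M0+M1)/6=-9/4
seg 1: a=-2, c=M1/2=3/4, d=(M2−M1)/(6·2)=-1/8, b=Δ1−h1·(2M1+M2)/6=-3/2
t_q=3/2 → seg 1, τ=1/2; S=-2+-3/2·τ+3/4·τ²+-1/8·τ³=-165/64

  seg 0: a=0 b=-9/4 c=0 d=1/4
  seg 1: a=-2 b=-3/2 c=3/4 d=-1/8
S(3/2) = -165/64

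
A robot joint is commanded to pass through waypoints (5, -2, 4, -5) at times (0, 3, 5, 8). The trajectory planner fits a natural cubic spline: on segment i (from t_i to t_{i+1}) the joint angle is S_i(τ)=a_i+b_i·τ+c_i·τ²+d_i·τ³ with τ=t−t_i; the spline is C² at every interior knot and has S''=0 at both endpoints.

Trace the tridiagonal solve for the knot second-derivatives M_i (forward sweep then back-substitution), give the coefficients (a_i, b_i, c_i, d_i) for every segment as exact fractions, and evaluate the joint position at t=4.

  seg 0: a=5 b=-35/8 c=0 d=49/216
  seg 1: a=-2 b=7/4 c=49/24 d=-17/24
  seg 2: a=4 b=17/12 c=-53/24 d=53/216
S(4) = 13/12

Δ: Δ0=-7/3, Δ1=3, Δ2=-3
row 1: diag=10, rhs=32; c'=1/5, d'=16/5
row 2: denom=10−2·1/5=48/5; d'=(-36−2·16/5)/(48/5)=-53/12
back: M2=-53/12
back: M1=16/5−1/5·-53/12=49/12
M: M0=0, M1=49/12, M2=-53/12, M3=0
seg 0: a=5, c=M0/2=0, d=(M1−M0)/(6·3)=49/216, b=Δ0−h0·(2M0+M1)/6=-35/8
seg 1: a=-2, c=M1/2=49/24, d=(M2−M1)/(6·2)=-17/24, b=Δ1−h1·(2M1+M2)/6=7/4
seg 2: a=4, c=M2/2=-53/24, d=(M3−M2)/(6·3)=53/216, b=Δ2−h2·(2M2+M3)/6=17/12
t_q=4 → seg 1, τ=1; S=-2+7/4·τ+49/24·τ²+-17/24·τ³=13/12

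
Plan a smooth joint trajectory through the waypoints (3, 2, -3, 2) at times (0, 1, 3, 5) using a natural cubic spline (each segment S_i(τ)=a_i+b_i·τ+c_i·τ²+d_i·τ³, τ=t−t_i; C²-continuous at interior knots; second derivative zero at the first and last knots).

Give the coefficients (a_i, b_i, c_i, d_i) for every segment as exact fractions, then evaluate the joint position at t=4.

  seg 0: a=3 b=-1/2 c=0 d=-1/2
  seg 1: a=2 b=-2 c=-3/2 d=5/8
  seg 2: a=-3 b=-1/2 c=9/4 d=-3/8
S(4) = -13/8

Δ: Δ0=-1, Δ1=-5/2, Δ2=5/2
row 1: diag=6, rhs=-9; c'=1/3, d'=-3/2
row 2: denom=8−2·1/3=22/3; d'=(30−2·-3/2)/(22/3)=9/2
back: M2=9/2
back: M1=-3/2−1/3·9/2=-3
M: M0=0, M1=-3, M2=9/2, M3=0
seg 0: a=3, c=M0/2=0, d=(M1−M0)/(6·1)=-1/2, b=Δ0−h0·(2M0+M1)/6=-1/2
seg 1: a=2, c=M1/2=-3/2, d=(M2−M1)/(6·2)=5/8, b=Δ1−h1·(2M1+M2)/6=-2
seg 2: a=-3, c=M2/2=9/4, d=(M3−M2)/(6·2)=-3/8, b=Δ2−h2·(2M2+M3)/6=-1/2
t_q=4 → seg 2, τ=1; S=-3+-1/2·τ+9/4·τ²+-3/8·τ³=-13/8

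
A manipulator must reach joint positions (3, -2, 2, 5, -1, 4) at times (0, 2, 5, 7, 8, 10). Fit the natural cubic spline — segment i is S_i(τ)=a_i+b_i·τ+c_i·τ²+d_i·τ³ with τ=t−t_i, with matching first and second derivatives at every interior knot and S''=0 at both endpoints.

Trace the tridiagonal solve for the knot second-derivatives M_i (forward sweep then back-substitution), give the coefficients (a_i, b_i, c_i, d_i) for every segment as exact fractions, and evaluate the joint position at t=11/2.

  seg 0: a=3 b=-55109/17670 c=0 d=5467/35340
  seg 1: a=-2 b=-22307/17670 c=5467/5890 d=-556/26505
  seg 2: a=2 b=66091/17670 c=871/1178 d=-16429/17670
  seg 3: a=5 b=-78797/17670 c=-28503/5890 d=29143/8835
  seg 4: a=-1 b=-74957/17670 c=29783/5890 d=-29783/35340
S(11/2) = 37119/9424

Δ: Δ0=-5/2, Δ1=4/3, Δ2=3/2, Δ3=-6, Δ4=5/2
row 1: diag=10, rhs=23; c'=3/10, d'=23/10
row 2: denom=10−3·3/10=91/10; d'=(1−3·23/10)/(91/10)=-59/91
row 3: denom=6−2·20/91=506/91; d'=(-45−2·-59/91)/(506/91)=-3977/506
row 4: denom=6−1·91/506=2945/506; d'=(51−1·-3977/506)/(2945/506)=29783/2945
back: M4=29783/2945
back: M3=-3977/506−91/506·29783/2945=-28503/2945
back: M2=-59/91−20/91·-28503/2945=871/589
back: M1=23/10−3/10·871/589=5467/2945
M: M0=0, M1=5467/2945, M2=871/589, M3=-28503/2945, M4=29783/2945, M5=0
seg 0: a=3, c=M0/2=0, d=(M1−M0)/(6·2)=5467/35340, b=Δ0−h0·(2M0+M1)/6=-55109/17670
seg 1: a=-2, c=M1/2=5467/5890, d=(M2−M1)/(6·3)=-556/26505, b=Δ1−h1·(2M1+M2)/6=-22307/17670
seg 2: a=2, c=M2/2=871/1178, d=(M3−M2)/(6·2)=-16429/17670, b=Δ2−h2·(2M2+M3)/6=66091/17670
seg 3: a=5, c=M3/2=-28503/5890, d=(M4−M3)/(6·1)=29143/8835, b=Δ3−h3·(2M3+M4)/6=-78797/17670
seg 4: a=-1, c=M4/2=29783/5890, d=(M5−M4)/(6·2)=-29783/35340, b=Δ4−h4·(2M4+M5)/6=-74957/17670
t_q=11/2 → seg 2, τ=1/2; S=2+66091/17670·τ+871/1178·τ²+-16429/17670·τ³=37119/9424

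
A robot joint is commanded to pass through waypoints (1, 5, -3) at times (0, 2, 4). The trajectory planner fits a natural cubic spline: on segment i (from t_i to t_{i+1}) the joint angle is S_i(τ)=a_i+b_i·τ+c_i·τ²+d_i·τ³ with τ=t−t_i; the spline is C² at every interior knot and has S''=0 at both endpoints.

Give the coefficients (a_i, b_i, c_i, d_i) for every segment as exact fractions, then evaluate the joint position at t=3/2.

  seg 0: a=1 b=7/2 c=0 d=-3/8
  seg 1: a=5 b=-1 c=-9/4 d=3/8
S(3/2) = 319/64

Δ: Δ0=2, Δ1=-4
row 1: diag=8, rhs=-36; c'=1/4, d'=-9/2
back: M1=-9/2
M: M0=0, M1=-9/2, M2=0
seg 0: a=1, c=M0/2=0, d=(M1−M0)/(6·2)=-3/8, b=Δ0−h0·(2M0+M1)/6=7/2
seg 1: a=5, c=M1/2=-9/4, d=(M2−M1)/(6·2)=3/8, b=Δ1−h1·(2M1+M2)/6=-1
t_q=3/2 → seg 0, τ=3/2; S=1+7/2·τ+0·τ²+-3/8·τ³=319/64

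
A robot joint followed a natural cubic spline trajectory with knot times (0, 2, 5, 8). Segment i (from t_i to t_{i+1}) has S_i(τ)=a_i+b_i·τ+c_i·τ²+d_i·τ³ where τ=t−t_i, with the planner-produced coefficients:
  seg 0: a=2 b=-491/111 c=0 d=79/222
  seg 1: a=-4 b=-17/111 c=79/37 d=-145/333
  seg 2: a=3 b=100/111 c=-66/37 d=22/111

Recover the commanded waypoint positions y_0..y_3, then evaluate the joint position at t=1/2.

y_0 = S_0(0) = a_0 = 2
y_1 = S_1(0) = a_1 = -4
y_2 = S_2(0) = a_2 = 3
y_3 = S_2(3) = -5
t_q=1/2 is in segment 0 (τ=1/2); S_0(τ)=-99/592

y_0=2 y_1=-4 y_2=3 y_3=-5
S(1/2) = -99/592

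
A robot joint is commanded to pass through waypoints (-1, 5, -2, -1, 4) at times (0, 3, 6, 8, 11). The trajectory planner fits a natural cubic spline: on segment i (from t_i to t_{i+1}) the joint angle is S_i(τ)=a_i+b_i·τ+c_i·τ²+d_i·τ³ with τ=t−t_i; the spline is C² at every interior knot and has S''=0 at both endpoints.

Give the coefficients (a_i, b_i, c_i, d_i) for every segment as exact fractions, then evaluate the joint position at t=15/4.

  seg 0: a=-1 b=601/177 c=0 d=-247/1593
  seg 1: a=5 b=-140/177 c=-247/177 d=52/177
  seg 2: a=-2 b=-218/177 c=221/177 d=-271/1416
  seg 3: a=-1 b=173/118 c=71/708 d=-71/6372
S(15/4) = 221/59

Δ: Δ0=2, Δ1=-7/3, Δ2=1/2, Δ3=5/3
row 1: diag=12, rhs=-26; c'=1/4, d'=-13/6
row 2: denom=10−3·1/4=37/4; d'=(17−3·-13/6)/(37/4)=94/37
row 3: denom=10−2·8/37=354/37; d'=(7−2·94/37)/(354/37)=71/354
back: M3=71/354
back: M2=94/37−8/37·71/354=442/177
back: M1=-13/6−1/4·442/177=-494/177
M: M0=0, M1=-494/177, M2=442/177, M3=71/354, M4=0
seg 0: a=-1, c=M0/2=0, d=(M1−M0)/(6·3)=-247/1593, b=Δ0−h0·(2M0+M1)/6=601/177
seg 1: a=5, c=M1/2=-247/177, d=(M2−M1)/(6·3)=52/177, b=Δ1−h1·(2M1+M2)/6=-140/177
seg 2: a=-2, c=M2/2=221/177, d=(M3−M2)/(6·2)=-271/1416, b=Δ2−h2·(2M2+M3)/6=-218/177
seg 3: a=-1, c=M3/2=71/708, d=(M4−M3)/(6·3)=-71/6372, b=Δ3−h3·(2M3+M4)/6=173/118
t_q=15/4 → seg 1, τ=3/4; S=5+-140/177·τ+-247/177·τ²+52/177·τ³=221/59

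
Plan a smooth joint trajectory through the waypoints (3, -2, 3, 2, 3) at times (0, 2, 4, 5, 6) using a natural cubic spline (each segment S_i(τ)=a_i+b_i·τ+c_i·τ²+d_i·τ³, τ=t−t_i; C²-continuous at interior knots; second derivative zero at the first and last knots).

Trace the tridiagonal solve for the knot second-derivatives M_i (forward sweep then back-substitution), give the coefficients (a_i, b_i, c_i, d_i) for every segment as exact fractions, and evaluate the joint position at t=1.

Δ: Δ0=-5/2, Δ1=5/2, Δ2=-1, Δ3=1
row 1: diag=8, rhs=30; c'=1/4, d'=15/4
row 2: denom=6−2·1/4=11/2; d'=(-21−2·15/4)/(11/2)=-57/11
row 3: denom=4−1·2/11=42/11; d'=(12−1·-57/11)/(42/11)=9/2
back: M3=9/2
back: M2=-57/11−2/11·9/2=-6
back: M1=15/4−1/4·-6=21/4
M: M0=0, M1=21/4, M2=-6, M3=9/2, M4=0
seg 0: a=3, c=M0/2=0, d=(M1−M0)/(6·2)=7/16, b=Δ0−h0·(2M0+M1)/6=-17/4
seg 1: a=-2, c=M1/2=21/8, d=(M2−M1)/(6·2)=-15/16, b=Δ1−h1·(2M1+M2)/6=1
seg 2: a=3, c=M2/2=-3, d=(M3−M2)/(6·1)=7/4, b=Δ2−h2·(2M2+M3)/6=1/4
seg 3: a=2, c=M3/2=9/4, d=(M4−M3)/(6·1)=-3/4, b=Δ3−h3·(2M3+M4)/6=-1/2
t_q=1 → seg 0, τ=1; S=3+-17/4·τ+0·τ²+7/16·τ³=-13/16

  seg 0: a=3 b=-17/4 c=0 d=7/16
  seg 1: a=-2 b=1 c=21/8 d=-15/16
  seg 2: a=3 b=1/4 c=-3 d=7/4
  seg 3: a=2 b=-1/2 c=9/4 d=-3/4
S(1) = -13/16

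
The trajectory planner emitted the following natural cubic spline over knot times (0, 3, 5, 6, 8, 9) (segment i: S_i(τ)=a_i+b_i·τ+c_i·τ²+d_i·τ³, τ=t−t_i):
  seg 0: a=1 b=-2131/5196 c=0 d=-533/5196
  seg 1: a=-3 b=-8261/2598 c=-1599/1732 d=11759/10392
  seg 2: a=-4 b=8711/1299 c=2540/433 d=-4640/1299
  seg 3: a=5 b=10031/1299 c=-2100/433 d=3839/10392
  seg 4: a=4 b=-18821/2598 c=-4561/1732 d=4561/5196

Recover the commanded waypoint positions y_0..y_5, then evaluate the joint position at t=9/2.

y_0=1 y_1=-3 y_2=-4 y_3=5 y_4=4 y_5=-5
S(9/2) = -167045/27712

y_0 = S_0(0) = a_0 = 1
y_1 = S_1(0) = a_1 = -3
y_2 = S_2(0) = a_2 = -4
y_3 = S_3(0) = a_3 = 5
y_4 = S_4(0) = a_4 = 4
y_5 = S_4(1) = -5
t_q=9/2 is in segment 1 (τ=3/2); S_1(τ)=-167045/27712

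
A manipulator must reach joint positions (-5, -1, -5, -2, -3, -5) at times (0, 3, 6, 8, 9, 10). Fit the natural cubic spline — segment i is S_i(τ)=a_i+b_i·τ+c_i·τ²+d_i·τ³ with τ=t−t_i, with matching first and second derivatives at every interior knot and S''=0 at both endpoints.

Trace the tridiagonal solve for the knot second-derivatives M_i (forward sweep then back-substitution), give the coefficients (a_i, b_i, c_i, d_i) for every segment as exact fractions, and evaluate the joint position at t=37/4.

Δ: Δ0=4/3, Δ1=-4/3, Δ2=3/2, Δ3=-1, Δ4=-2
row 1: diag=12, rhs=-16; c'=1/4, d'=-4/3
row 2: denom=10−3·1/4=37/4; d'=(17−3·-4/3)/(37/4)=84/37
row 3: denom=6−2·8/37=206/37; d'=(-15−2·84/37)/(206/37)=-723/206
row 4: denom=4−1·37/206=787/206; d'=(-6−1·-723/206)/(787/206)=-513/787
back: M4=-513/787
back: M3=-723/206−37/206·-513/787=-2670/787
back: M2=84/37−8/37·-2670/787=2364/787
back: M1=-4/3−1/4·2364/787=-4921/2361
M: M0=0, M1=-4921/2361, M2=2364/787, M3=-2670/787, M4=-513/787, M5=0
seg 0: a=-5, c=M0/2=0, d=(M1−M0)/(6·3)=-4921/42498, b=Δ0−h0·(2M0+M1)/6=3739/1574
seg 1: a=-1, c=M1/2=-4921/4722, d=(M2−M1)/(6·3)=12013/42498, b=Δ1−h1·(2M1+M2)/6=-591/787
seg 2: a=-5, c=M2/2=1182/787, d=(M3−M2)/(6·2)=-839/1574, b=Δ2−h2·(2M2+M3)/6=989/1574
seg 3: a=-2, c=M3/2=-1335/787, d=(M4−M3)/(6·1)=719/1574, b=Δ3−h3·(2M3+M4)/6=377/1574
seg 4: a=-3, c=M4/2=-513/1574, d=(M5−M4)/(6·1)=171/1574, b=Δ4−h4·(2M4+M5)/6=-1403/787
t_q=37/4 → seg 4, τ=1/4; S=-3+-1403/787·τ+-513/1574·τ²+171/1574·τ³=-348985/100736

  seg 0: a=-5 b=3739/1574 c=0 d=-4921/42498
  seg 1: a=-1 b=-591/787 c=-4921/4722 d=12013/42498
  seg 2: a=-5 b=989/1574 c=1182/787 d=-839/1574
  seg 3: a=-2 b=377/1574 c=-1335/787 d=719/1574
  seg 4: a=-3 b=-1403/787 c=-513/1574 d=171/1574
S(37/4) = -348985/100736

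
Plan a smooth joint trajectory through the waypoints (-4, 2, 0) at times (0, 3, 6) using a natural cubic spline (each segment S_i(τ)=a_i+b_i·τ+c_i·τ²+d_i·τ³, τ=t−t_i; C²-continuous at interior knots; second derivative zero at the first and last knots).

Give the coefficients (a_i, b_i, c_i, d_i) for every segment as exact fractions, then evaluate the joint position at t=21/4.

  seg 0: a=-4 b=8/3 c=0 d=-2/27
  seg 1: a=2 b=2/3 c=-2/3 d=2/27
S(21/4) = 31/32

Δ: Δ0=2, Δ1=-2/3
row 1: diag=12, rhs=-16; c'=1/4, d'=-4/3
back: M1=-4/3
M: M0=0, M1=-4/3, M2=0
seg 0: a=-4, c=M0/2=0, d=(M1−M0)/(6·3)=-2/27, b=Δ0−h0·(2M0+M1)/6=8/3
seg 1: a=2, c=M1/2=-2/3, d=(M2−M1)/(6·3)=2/27, b=Δ1−h1·(2M1+M2)/6=2/3
t_q=21/4 → seg 1, τ=9/4; S=2+2/3·τ+-2/3·τ²+2/27·τ³=31/32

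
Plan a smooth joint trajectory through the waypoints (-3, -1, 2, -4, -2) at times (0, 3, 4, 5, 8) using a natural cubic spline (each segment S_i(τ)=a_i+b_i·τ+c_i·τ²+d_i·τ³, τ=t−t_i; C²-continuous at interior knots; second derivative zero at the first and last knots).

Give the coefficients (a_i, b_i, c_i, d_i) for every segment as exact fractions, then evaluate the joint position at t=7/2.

Δ: Δ0=2/3, Δ1=3, Δ2=-6, Δ3=2/3
row 1: diag=8, rhs=14; c'=1/8, d'=7/4
row 2: denom=4−1·1/8=31/8; d'=(-54−1·7/4)/(31/8)=-446/31
row 3: denom=8−1·8/31=240/31; d'=(40−1·-446/31)/(240/31)=281/40
back: M3=281/40
back: M2=-446/31−8/31·281/40=-81/5
back: M1=7/4−1/8·-81/5=151/40
M: M0=0, M1=151/40, M2=-81/5, M3=281/40, M4=0
seg 0: a=-3, c=M0/2=0, d=(M1−M0)/(6·3)=151/720, b=Δ0−h0·(2M0+M1)/6=-293/240
seg 1: a=-1, c=M1/2=151/80, d=(M2−M1)/(6·1)=-799/240, b=Δ1−h1·(2M1+M2)/6=533/120
seg 2: a=2, c=M2/2=-81/10, d=(M3−M2)/(6·1)=929/240, b=Δ2−h2·(2M2+M3)/6=-85/48
seg 3: a=-4, c=M3/2=281/80, d=(M4−M3)/(6·3)=-281/720, b=Δ3−h3·(2M3+M4)/6=-763/120
t_q=7/2 → seg 1, τ=1/2; S=-1+533/120·τ+151/80·τ²+-799/240·τ³=817/640

  seg 0: a=-3 b=-293/240 c=0 d=151/720
  seg 1: a=-1 b=533/120 c=151/80 d=-799/240
  seg 2: a=2 b=-85/48 c=-81/10 d=929/240
  seg 3: a=-4 b=-763/120 c=281/80 d=-281/720
S(7/2) = 817/640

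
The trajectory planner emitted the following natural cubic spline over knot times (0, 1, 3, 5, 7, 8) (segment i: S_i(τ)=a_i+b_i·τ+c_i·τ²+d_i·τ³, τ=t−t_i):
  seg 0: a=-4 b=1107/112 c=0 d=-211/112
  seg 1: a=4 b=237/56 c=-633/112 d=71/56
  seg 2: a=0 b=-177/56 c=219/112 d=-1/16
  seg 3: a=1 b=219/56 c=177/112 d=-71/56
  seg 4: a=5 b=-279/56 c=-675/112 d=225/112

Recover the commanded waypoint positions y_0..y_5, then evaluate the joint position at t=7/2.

y_0 = S_0(0) = a_0 = -4
y_1 = S_1(0) = a_1 = 4
y_2 = S_2(0) = a_2 = 0
y_3 = S_3(0) = a_3 = 1
y_4 = S_4(0) = a_4 = 5
y_5 = S_4(1) = -4
t_q=7/2 is in segment 2 (τ=1/2); S_2(τ)=-985/896

y_0=-4 y_1=4 y_2=0 y_3=1 y_4=5 y_5=-4
S(7/2) = -985/896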